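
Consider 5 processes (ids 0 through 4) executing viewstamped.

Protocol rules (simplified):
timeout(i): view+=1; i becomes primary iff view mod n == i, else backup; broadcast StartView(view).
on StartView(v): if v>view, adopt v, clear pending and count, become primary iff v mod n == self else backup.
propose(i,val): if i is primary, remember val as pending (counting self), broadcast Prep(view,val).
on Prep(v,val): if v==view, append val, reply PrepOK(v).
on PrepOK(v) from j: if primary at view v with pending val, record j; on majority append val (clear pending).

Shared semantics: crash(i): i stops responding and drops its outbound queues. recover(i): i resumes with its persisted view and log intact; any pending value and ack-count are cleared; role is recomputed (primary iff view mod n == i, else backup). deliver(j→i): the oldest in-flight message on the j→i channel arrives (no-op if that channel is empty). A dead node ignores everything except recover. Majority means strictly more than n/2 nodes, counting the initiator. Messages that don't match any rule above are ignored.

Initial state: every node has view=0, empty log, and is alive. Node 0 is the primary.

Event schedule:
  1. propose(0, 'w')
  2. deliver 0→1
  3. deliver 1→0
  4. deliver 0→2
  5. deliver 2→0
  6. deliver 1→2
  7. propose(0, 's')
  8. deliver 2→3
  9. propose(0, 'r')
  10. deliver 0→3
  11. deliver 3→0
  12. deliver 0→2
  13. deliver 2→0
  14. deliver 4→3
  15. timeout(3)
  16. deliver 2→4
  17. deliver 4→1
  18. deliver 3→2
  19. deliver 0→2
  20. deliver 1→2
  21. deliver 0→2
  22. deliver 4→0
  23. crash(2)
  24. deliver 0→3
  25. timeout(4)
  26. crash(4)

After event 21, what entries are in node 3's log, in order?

w

1. propose(0,'w'):  nop
2. deliver 0→1:  <1:back v0 w>
3. deliver 1→0:  nop
4. deliver 0→2:  <2:back v0 w>
5. deliver 2→0:  <0:prim v0 w>
6. deliver 1→2:  nop
7. propose(0,'s'):  nop
8. deliver 2→3:  nop
9. propose(0,'r'):  nop
10. deliver 0→3:  <3:back v0 w>
11. deliver 3→0:  nop
12. deliver 0→2:  <2:back v0 w,s>
13. deliver 2→0:  <0:prim v0 w,r>
14. deliver 4→3:  nop
15. timeout(3):  <3:back v1 w>
16. deliver 2→4:  nop
17. deliver 4→1:  nop
18. deliver 3→2:  <2:back v1 w,s>
19. deliver 0→2:  nop
20. deliver 1→2:  nop
21. deliver 0→2:  nop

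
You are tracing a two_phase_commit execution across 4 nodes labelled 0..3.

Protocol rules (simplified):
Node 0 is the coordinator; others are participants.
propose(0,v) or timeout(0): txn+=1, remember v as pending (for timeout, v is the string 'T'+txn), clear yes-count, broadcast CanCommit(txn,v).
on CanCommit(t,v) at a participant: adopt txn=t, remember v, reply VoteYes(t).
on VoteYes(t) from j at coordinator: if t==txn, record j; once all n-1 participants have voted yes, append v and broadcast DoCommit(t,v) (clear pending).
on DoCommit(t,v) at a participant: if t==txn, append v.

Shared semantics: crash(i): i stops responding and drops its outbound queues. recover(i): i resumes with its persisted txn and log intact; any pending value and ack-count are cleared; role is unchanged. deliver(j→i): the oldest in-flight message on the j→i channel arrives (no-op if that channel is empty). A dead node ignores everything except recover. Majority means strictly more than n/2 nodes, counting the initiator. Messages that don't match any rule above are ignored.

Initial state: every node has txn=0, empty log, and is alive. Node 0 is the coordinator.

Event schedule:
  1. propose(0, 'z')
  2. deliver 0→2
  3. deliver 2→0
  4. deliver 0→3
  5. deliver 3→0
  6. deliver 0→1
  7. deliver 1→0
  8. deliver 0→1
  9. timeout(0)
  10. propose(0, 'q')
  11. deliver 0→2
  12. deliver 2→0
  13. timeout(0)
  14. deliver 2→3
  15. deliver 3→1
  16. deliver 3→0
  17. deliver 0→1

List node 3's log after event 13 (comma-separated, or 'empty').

step 1 propose(0,'z'): 0={coor,t=1,log=-}
step 2 deliver 0→2: 2={part,t=1,log=-}
step 3 deliver 2→0: —
step 4 deliver 0→3: 3={part,t=1,log=-}
step 5 deliver 3→0: —
step 6 deliver 0→1: 1={part,t=1,log=-}
step 7 deliver 1→0: 0={coor,t=1,log=z}
step 8 deliver 0→1: 1={part,t=1,log=z}
step 9 timeout(0): 0={coor,t=2,log=z}
step 10 propose(0,'q'): 0={coor,t=3,log=z}
step 11 deliver 0→2: 2={part,t=1,log=z}
step 12 deliver 2→0: —
step 13 timeout(0): 0={coor,t=4,log=z}

empty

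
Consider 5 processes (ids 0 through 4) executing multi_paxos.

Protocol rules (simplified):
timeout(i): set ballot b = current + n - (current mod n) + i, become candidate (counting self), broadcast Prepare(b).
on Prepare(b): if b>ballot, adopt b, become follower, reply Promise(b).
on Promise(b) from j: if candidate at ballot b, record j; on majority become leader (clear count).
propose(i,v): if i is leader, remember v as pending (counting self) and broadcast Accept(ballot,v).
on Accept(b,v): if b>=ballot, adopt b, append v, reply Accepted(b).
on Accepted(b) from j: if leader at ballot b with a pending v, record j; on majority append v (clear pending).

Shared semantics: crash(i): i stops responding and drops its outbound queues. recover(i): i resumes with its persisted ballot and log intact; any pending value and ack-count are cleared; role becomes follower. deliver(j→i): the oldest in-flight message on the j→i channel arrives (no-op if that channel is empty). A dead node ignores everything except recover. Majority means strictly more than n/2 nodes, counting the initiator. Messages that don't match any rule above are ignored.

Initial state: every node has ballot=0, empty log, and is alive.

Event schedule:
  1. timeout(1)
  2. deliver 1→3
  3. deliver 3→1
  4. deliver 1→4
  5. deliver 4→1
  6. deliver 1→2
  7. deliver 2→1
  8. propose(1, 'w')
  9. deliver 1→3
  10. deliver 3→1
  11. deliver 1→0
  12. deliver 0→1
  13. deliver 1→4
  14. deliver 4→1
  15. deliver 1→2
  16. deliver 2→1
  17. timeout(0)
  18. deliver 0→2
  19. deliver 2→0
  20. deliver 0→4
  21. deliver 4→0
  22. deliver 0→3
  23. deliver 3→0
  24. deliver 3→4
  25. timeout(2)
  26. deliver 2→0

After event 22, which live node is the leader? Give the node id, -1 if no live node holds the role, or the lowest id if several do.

0

[1] timeout(1) → N1(cand b6 [-])
[2] deliver 1→3 → N3(foll b6 [-])
[3] deliver 3→1 → ∅
[4] deliver 1→4 → N4(foll b6 [-])
[5] deliver 4→1 → N1(lead b6 [-])
[6] deliver 1→2 → N2(foll b6 [-])
[7] deliver 2→1 → ∅
[8] propose(1,'w') → ∅
[9] deliver 1→3 → N3(foll b6 [w])
[10] deliver 3→1 → ∅
[11] deliver 1→0 → N0(foll b6 [-])
[12] deliver 0→1 → ∅
[13] deliver 1→4 → N4(foll b6 [w])
[14] deliver 4→1 → N1(lead b6 [w])
[15] deliver 1→2 → N2(foll b6 [w])
[16] deliver 2→1 → ∅
[17] timeout(0) → N0(cand b10 [-])
[18] deliver 0→2 → N2(foll b10 [w])
[19] deliver 2→0 → ∅
[20] deliver 0→4 → N4(foll b10 [w])
[21] deliver 4→0 → N0(lead b10 [-])
[22] deliver 0→3 → N3(foll b10 [w])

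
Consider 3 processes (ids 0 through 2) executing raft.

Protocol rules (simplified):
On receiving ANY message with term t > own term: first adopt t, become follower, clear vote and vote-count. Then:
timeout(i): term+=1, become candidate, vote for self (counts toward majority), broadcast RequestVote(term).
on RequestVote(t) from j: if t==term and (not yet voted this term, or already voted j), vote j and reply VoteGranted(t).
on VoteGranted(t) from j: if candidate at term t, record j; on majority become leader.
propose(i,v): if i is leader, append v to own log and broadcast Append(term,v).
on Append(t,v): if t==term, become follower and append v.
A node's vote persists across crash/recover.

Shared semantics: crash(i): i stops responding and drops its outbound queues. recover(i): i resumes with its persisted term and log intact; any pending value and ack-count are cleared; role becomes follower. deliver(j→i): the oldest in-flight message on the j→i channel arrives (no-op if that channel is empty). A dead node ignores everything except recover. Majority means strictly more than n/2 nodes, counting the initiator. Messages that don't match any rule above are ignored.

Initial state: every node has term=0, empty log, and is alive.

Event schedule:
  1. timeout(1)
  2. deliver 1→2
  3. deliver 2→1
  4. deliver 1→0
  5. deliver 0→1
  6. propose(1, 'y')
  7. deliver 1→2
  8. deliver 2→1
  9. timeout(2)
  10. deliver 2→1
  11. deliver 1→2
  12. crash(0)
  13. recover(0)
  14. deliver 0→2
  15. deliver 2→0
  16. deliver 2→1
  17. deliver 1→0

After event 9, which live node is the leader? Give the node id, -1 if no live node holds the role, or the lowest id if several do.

1

after 1 — timeout(1): n1:cand/t1/[-]
after 2 — deliver 1→2: n2:foll/t1/[-]
after 3 — deliver 2→1: n1:lead/t1/[-]
after 4 — deliver 1→0: n0:foll/t1/[-]
after 5 — deliver 0→1: ·
after 6 — propose(1,'y'): n1:lead/t1/[y]
after 7 — deliver 1→2: n2:foll/t1/[y]
after 8 — deliver 2→1: ·
after 9 — timeout(2): n2:cand/t2/[y]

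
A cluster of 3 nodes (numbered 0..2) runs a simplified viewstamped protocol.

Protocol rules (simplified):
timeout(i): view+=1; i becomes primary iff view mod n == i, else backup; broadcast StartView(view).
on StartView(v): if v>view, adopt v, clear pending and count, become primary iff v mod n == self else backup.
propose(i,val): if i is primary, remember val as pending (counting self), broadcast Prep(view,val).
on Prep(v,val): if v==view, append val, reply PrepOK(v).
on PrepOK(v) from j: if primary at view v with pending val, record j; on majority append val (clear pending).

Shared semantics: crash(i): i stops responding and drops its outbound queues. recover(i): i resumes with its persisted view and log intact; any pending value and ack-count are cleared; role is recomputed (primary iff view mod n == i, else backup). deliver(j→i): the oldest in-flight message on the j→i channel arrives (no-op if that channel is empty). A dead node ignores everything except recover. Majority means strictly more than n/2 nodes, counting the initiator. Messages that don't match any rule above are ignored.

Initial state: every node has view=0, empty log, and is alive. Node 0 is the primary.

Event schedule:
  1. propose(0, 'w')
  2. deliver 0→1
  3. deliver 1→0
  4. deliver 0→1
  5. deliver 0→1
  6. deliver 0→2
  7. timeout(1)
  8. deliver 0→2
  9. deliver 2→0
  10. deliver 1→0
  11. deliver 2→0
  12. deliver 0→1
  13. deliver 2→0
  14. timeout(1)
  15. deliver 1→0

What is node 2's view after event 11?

0

step 1 propose(0,'w'): —
step 2 deliver 0→1: 1={back,v=0,log=w}
step 3 deliver 1→0: 0={prim,v=0,log=w}
step 4 deliver 0→1: —
step 5 deliver 0→1: —
step 6 deliver 0→2: 2={back,v=0,log=w}
step 7 timeout(1): 1={prim,v=1,log=w}
step 8 deliver 0→2: —
step 9 deliver 2→0: —
step 10 deliver 1→0: 0={back,v=1,log=w}
step 11 deliver 2→0: —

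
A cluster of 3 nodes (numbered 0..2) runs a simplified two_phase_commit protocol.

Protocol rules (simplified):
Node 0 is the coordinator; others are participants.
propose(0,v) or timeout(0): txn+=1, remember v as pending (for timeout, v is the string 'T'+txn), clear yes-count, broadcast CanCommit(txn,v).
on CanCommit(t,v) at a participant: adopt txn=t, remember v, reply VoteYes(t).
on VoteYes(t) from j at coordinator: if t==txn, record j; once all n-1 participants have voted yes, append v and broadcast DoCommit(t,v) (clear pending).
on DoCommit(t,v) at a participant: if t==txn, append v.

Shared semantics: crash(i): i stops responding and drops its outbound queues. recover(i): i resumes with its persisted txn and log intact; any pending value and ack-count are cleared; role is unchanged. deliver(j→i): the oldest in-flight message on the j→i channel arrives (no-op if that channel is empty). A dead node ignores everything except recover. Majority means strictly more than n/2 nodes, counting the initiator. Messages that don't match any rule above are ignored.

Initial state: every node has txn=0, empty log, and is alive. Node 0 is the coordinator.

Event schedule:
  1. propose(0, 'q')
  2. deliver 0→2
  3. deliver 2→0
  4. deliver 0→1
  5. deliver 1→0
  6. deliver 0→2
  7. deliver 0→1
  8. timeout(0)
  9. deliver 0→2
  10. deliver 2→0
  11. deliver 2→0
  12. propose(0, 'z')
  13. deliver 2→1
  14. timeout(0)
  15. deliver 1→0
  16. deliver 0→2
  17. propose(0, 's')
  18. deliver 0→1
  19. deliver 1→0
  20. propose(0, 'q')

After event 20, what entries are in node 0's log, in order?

[1] propose(0,'q') → N0(coor t1 [-])
[2] deliver 0→2 → N2(part t1 [-])
[3] deliver 2→0 → ∅
[4] deliver 0→1 → N1(part t1 [-])
[5] deliver 1→0 → N0(coor t1 [q])
[6] deliver 0→2 → N2(part t1 [q])
[7] deliver 0→1 → N1(part t1 [q])
[8] timeout(0) → N0(coor t2 [q])
[9] deliver 0→2 → N2(part t2 [q])
[10] deliver 2→0 → ∅
[11] deliver 2→0 → ∅
[12] propose(0,'z') → N0(coor t3 [q])
[13] deliver 2→1 → ∅
[14] timeout(0) → N0(coor t4 [q])
[15] deliver 1→0 → ∅
[16] deliver 0→2 → N2(part t3 [q])
[17] propose(0,'s') → N0(coor t5 [q])
[18] deliver 0→1 → N1(part t2 [q])
[19] deliver 1→0 → ∅
[20] propose(0,'q') → N0(coor t6 [q])

q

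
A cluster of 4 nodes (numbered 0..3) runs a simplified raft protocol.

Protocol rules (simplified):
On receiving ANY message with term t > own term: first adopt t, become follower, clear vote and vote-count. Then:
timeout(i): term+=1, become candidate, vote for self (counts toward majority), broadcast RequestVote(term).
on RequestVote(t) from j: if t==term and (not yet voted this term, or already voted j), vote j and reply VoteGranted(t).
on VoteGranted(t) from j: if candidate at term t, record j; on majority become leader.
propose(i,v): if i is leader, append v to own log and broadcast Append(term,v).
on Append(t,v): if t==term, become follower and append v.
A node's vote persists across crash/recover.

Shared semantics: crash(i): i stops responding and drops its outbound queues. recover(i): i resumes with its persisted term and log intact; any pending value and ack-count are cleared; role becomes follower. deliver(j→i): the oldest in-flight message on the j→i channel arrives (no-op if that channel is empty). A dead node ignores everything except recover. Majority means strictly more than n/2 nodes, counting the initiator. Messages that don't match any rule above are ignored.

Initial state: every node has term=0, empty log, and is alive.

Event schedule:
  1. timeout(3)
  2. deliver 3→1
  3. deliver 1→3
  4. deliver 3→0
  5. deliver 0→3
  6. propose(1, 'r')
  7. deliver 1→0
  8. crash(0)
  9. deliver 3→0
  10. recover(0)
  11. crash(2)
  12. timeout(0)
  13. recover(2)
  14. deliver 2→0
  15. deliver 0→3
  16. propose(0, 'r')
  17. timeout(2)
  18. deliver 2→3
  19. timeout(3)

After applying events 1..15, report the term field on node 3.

2

[1] timeout(3) → N3(cand t1 [-])
[2] deliver 3→1 → N1(foll t1 [-])
[3] deliver 1→3 → ∅
[4] deliver 3→0 → N0(foll t1 [-])
[5] deliver 0→3 → N3(lead t1 [-])
[6] propose(1,'r') → ∅
[7] deliver 1→0 → ∅
[8] crash(0) → N0(✗foll t1 [-])
[9] deliver 3→0 → ∅
[10] recover(0) → N0(foll t1 [-])
[11] crash(2) → N2(✗foll t0 [-])
[12] timeout(0) → N0(cand t2 [-])
[13] recover(2) → N2(foll t0 [-])
[14] deliver 2→0 → ∅
[15] deliver 0→3 → N3(foll t2 [-])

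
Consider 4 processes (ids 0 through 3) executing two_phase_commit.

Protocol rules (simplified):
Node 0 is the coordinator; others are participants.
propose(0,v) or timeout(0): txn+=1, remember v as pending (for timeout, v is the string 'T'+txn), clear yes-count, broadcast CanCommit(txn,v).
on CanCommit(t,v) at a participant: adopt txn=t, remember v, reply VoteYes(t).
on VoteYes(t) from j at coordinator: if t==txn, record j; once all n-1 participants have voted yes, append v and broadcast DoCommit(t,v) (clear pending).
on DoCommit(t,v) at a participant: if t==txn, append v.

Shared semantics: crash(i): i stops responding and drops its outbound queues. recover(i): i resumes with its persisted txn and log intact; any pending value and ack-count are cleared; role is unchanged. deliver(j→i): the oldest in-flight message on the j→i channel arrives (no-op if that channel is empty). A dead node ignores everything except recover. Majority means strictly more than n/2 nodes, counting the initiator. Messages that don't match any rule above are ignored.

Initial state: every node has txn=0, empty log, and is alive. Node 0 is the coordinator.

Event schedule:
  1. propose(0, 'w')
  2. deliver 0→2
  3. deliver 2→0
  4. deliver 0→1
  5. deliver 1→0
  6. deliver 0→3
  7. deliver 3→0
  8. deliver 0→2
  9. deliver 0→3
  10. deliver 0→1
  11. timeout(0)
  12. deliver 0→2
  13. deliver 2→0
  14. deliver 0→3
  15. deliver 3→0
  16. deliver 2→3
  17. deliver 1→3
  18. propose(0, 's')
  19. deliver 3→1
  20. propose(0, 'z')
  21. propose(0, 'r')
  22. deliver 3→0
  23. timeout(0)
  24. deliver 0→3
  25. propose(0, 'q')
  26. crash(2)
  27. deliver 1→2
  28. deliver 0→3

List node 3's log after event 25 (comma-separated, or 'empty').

w

[1] propose(0,'w') → N0(coor t1 [-])
[2] deliver 0→2 → N2(part t1 [-])
[3] deliver 2→0 → ∅
[4] deliver 0→1 → N1(part t1 [-])
[5] deliver 1→0 → ∅
[6] deliver 0→3 → N3(part t1 [-])
[7] deliver 3→0 → N0(coor t1 [w])
[8] deliver 0→2 → N2(part t1 [w])
[9] deliver 0→3 → N3(part t1 [w])
[10] deliver 0→1 → N1(part t1 [w])
[11] timeout(0) → N0(coor t2 [w])
[12] deliver 0→2 → N2(part t2 [w])
[13] deliver 2→0 → ∅
[14] deliver 0→3 → N3(part t2 [w])
[15] deliver 3→0 → ∅
[16] deliver 2→3 → ∅
[17] deliver 1→3 → ∅
[18] propose(0,'s') → N0(coor t3 [w])
[19] deliver 3→1 → ∅
[20] propose(0,'z') → N0(coor t4 [w])
[21] propose(0,'r') → N0(coor t5 [w])
[22] deliver 3→0 → ∅
[23] timeout(0) → N0(coor t6 [w])
[24] deliver 0→3 → N3(part t3 [w])
[25] propose(0,'q') → N0(coor t7 [w])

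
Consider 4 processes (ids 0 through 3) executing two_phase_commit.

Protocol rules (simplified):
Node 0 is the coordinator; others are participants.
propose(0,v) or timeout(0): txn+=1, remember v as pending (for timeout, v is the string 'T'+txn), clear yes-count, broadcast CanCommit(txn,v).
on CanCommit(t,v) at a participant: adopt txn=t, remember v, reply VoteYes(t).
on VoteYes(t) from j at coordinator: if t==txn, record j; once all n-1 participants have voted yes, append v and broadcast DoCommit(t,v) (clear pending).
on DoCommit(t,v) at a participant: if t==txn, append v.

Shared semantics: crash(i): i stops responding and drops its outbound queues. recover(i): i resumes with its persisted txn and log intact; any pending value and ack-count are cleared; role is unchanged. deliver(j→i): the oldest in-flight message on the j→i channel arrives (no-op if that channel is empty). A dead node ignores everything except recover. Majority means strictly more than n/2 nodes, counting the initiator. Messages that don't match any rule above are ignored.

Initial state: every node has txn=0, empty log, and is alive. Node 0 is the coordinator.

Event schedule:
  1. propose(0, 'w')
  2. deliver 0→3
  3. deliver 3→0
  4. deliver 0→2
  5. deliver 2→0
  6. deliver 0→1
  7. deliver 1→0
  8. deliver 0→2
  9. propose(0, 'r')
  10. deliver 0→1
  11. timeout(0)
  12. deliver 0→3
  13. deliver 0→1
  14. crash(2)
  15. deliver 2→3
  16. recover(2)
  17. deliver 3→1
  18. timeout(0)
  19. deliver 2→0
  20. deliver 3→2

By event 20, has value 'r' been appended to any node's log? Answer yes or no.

e1 propose(0,'w'): 0[coor,t=1,-]
e2 deliver 0→3: 3[part,t=1,-]
e3 deliver 3→0: ·
e4 deliver 0→2: 2[part,t=1,-]
e5 deliver 2→0: ·
e6 deliver 0→1: 1[part,t=1,-]
e7 deliver 1→0: 0[coor,t=1,w]
e8 deliver 0→2: 2[part,t=1,w]
e9 propose(0,'r'): 0[coor,t=2,w]
e10 deliver 0→1: 1[part,t=1,w]
e11 timeout(0): 0[coor,t=3,w]
e12 deliver 0→3: 3[part,t=1,w]
e13 deliver 0→1: 1[part,t=2,w]
e14 crash(2): 2[✗part,t=1,w]
e15 deliver 2→3: ·
e16 recover(2): 2[part,t=1,w]
e17 deliver 3→1: ·
e18 timeout(0): 0[coor,t=4,w]
e19 deliver 2→0: ·
e20 deliver 3→2: ·

no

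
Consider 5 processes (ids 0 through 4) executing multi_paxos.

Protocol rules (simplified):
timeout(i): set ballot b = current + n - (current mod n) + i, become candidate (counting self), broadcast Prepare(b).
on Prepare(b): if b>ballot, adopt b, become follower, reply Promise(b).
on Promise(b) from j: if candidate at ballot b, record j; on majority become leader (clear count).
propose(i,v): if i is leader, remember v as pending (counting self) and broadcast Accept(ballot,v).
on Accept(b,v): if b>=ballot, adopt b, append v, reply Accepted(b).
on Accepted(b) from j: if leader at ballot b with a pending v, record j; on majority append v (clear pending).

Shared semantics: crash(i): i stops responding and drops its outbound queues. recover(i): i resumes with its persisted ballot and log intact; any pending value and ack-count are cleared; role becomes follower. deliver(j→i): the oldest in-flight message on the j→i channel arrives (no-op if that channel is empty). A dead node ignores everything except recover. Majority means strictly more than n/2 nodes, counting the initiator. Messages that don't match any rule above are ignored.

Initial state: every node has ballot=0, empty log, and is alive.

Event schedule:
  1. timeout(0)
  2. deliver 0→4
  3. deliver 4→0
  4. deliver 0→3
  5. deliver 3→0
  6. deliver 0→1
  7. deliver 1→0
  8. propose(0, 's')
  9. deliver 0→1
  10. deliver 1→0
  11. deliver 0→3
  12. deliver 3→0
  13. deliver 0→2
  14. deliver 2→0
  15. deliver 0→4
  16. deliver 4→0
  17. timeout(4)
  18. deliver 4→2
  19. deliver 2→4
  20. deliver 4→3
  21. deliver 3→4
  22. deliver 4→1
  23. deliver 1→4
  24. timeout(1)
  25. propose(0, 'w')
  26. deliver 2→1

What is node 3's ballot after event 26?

14

e1 timeout(0): 0[cand,b=5,-]
e2 deliver 0→4: 4[foll,b=5,-]
e3 deliver 4→0: ·
e4 deliver 0→3: 3[foll,b=5,-]
e5 deliver 3→0: 0[lead,b=5,-]
e6 deliver 0→1: 1[foll,b=5,-]
e7 deliver 1→0: ·
e8 propose(0,'s'): ·
e9 deliver 0→1: 1[foll,b=5,s]
e10 deliver 1→0: ·
e11 deliver 0→3: 3[foll,b=5,s]
e12 deliver 3→0: 0[lead,b=5,s]
e13 deliver 0→2: 2[foll,b=5,-]
e14 deliver 2→0: ·
e15 deliver 0→4: 4[foll,b=5,s]
e16 deliver 4→0: ·
e17 timeout(4): 4[cand,b=14,s]
e18 deliver 4→2: 2[foll,b=14,-]
e19 deliver 2→4: ·
e20 deliver 4→3: 3[foll,b=14,s]
e21 deliver 3→4: 4[lead,b=14,s]
e22 deliver 4→1: 1[foll,b=14,s]
e23 deliver 1→4: ·
e24 timeout(1): 1[cand,b=16,s]
e25 propose(0,'w'): ·
e26 deliver 2→1: ·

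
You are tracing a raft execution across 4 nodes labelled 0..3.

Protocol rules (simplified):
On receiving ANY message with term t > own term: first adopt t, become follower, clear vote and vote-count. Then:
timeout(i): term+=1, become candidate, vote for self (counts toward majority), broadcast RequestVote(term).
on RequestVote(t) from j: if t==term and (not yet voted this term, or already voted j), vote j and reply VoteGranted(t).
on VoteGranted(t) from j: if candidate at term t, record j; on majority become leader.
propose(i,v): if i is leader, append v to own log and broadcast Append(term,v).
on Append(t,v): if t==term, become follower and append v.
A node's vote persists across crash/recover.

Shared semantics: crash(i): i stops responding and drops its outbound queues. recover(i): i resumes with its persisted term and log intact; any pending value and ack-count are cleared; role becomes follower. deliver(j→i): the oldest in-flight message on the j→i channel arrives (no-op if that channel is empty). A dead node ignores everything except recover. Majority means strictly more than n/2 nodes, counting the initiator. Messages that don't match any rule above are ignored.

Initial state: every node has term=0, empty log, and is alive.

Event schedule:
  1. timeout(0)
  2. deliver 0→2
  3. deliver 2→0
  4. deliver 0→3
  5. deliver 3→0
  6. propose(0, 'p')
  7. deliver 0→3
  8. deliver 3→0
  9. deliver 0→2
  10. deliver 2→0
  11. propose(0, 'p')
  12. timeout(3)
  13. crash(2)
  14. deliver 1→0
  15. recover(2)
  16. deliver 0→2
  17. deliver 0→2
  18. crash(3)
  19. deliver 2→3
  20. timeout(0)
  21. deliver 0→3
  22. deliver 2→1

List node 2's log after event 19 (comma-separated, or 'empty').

p,p

e1 timeout(0): 0[cand,t=1,-]
e2 deliver 0→2: 2[foll,t=1,-]
e3 deliver 2→0: ·
e4 deliver 0→3: 3[foll,t=1,-]
e5 deliver 3→0: 0[lead,t=1,-]
e6 propose(0,'p'): 0[lead,t=1,p]
e7 deliver 0→3: 3[foll,t=1,p]
e8 deliver 3→0: ·
e9 deliver 0→2: 2[foll,t=1,p]
e10 deliver 2→0: ·
e11 propose(0,'p'): 0[lead,t=1,p,p]
e12 timeout(3): 3[cand,t=2,p]
e13 crash(2): 2[✗foll,t=1,p]
e14 deliver 1→0: ·
e15 recover(2): 2[foll,t=1,p]
e16 deliver 0→2: 2[foll,t=1,p,p]
e17 deliver 0→2: ·
e18 crash(3): 3[✗cand,t=2,p]
e19 deliver 2→3: ·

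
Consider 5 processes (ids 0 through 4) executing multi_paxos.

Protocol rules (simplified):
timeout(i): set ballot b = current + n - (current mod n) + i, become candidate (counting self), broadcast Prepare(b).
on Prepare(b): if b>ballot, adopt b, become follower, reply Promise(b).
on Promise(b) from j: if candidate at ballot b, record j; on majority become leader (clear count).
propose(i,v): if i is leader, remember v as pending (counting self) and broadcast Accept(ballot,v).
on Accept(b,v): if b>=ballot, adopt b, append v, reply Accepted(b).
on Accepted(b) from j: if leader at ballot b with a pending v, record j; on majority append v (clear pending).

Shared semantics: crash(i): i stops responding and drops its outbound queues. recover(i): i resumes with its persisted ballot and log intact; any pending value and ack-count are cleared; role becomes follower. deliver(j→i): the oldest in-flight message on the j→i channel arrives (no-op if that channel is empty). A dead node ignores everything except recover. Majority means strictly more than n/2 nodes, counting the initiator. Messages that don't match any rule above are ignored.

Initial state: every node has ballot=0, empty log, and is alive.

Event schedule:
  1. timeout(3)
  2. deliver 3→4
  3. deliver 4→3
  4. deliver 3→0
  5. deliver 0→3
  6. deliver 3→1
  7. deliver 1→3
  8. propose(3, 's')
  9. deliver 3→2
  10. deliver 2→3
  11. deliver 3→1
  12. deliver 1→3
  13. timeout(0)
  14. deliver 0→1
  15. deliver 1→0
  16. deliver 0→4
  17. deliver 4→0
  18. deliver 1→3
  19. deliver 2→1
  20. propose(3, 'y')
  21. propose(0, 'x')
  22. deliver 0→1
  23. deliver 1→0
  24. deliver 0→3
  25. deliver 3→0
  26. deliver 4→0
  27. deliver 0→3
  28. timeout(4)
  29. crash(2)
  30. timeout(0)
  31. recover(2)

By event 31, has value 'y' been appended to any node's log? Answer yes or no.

1. timeout(3):  <3:cand b8 ->
2. deliver 3→4:  <4:foll b8 ->
3. deliver 4→3:  nop
4. deliver 3→0:  <0:foll b8 ->
5. deliver 0→3:  <3:lead b8 ->
6. deliver 3→1:  <1:foll b8 ->
7. deliver 1→3:  nop
8. propose(3,'s'):  nop
9. deliver 3→2:  <2:foll b8 ->
10. deliver 2→3:  nop
11. deliver 3→1:  <1:foll b8 s>
12. deliver 1→3:  nop
13. timeout(0):  <0:cand b10 ->
14. deliver 0→1:  <1:foll b10 s>
15. deliver 1→0:  nop
16. deliver 0→4:  <4:foll b10 ->
17. deliver 4→0:  <0:lead b10 ->
18. deliver 1→3:  nop
19. deliver 2→1:  nop
20. propose(3,'y'):  nop
21. propose(0,'x'):  nop
22. deliver 0→1:  <1:foll b10 s,x>
23. deliver 1→0:  nop
24. deliver 0→3:  <3:foll b10 ->
25. deliver 3→0:  nop
26. deliver 4→0:  nop
27. deliver 0→3:  <3:foll b10 x>
28. timeout(4):  <4:cand b19 ->
29. crash(2):  <2:✗foll b8 ->
30. timeout(0):  <0:cand b15 ->
31. recover(2):  <2:foll b8 ->

no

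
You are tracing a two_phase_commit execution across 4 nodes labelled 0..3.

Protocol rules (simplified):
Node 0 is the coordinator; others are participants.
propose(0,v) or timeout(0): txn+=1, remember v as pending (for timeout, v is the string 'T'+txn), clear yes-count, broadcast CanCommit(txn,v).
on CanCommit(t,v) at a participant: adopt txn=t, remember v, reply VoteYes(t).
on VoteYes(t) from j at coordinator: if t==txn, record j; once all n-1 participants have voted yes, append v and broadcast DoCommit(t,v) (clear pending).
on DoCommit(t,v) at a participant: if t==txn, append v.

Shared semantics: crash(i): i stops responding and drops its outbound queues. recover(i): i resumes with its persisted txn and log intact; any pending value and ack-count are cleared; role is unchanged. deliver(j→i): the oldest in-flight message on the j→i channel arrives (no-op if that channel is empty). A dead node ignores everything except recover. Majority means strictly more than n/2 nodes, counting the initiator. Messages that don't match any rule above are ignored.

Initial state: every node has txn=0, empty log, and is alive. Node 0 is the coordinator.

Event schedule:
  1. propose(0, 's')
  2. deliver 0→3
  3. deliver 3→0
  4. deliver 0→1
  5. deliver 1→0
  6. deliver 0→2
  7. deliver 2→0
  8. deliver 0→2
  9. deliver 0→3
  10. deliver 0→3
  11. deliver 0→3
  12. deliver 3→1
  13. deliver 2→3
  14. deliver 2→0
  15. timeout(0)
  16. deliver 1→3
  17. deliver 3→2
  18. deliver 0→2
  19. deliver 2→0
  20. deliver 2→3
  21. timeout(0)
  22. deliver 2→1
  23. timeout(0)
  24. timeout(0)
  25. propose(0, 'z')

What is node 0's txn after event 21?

3

1. propose(0,'s'):  <0:coor t1 ->
2. deliver 0→3:  <3:part t1 ->
3. deliver 3→0:  nop
4. deliver 0→1:  <1:part t1 ->
5. deliver 1→0:  nop
6. deliver 0→2:  <2:part t1 ->
7. deliver 2→0:  <0:coor t1 s>
8. deliver 0→2:  <2:part t1 s>
9. deliver 0→3:  <3:part t1 s>
10. deliver 0→3:  nop
11. deliver 0→3:  nop
12. deliver 3→1:  nop
13. deliver 2→3:  nop
14. deliver 2→0:  nop
15. timeout(0):  <0:coor t2 s>
16. deliver 1→3:  nop
17. deliver 3→2:  nop
18. deliver 0→2:  <2:part t2 s>
19. deliver 2→0:  nop
20. deliver 2→3:  nop
21. timeout(0):  <0:coor t3 s>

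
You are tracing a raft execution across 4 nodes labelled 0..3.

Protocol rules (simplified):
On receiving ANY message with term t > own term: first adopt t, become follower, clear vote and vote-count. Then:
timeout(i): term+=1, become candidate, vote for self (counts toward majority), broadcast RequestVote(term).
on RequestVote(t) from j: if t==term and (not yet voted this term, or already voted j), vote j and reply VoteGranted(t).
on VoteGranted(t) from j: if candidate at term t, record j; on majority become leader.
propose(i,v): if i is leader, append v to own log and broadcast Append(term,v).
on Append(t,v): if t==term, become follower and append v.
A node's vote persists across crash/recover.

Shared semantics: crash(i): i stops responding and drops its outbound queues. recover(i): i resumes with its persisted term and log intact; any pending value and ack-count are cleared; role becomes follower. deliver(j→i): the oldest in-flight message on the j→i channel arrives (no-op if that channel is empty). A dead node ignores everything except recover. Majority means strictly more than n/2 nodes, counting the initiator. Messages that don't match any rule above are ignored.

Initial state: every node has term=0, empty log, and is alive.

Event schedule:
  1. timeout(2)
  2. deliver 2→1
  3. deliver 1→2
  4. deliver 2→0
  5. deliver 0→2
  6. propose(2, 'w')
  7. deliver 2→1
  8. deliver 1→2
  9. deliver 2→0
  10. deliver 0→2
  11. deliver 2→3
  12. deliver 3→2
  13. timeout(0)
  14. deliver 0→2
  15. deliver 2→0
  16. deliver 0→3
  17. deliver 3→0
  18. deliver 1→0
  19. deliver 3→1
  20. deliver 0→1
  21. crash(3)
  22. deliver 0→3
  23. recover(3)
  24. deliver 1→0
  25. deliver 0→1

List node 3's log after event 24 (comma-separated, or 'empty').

[1] timeout(2) → N2(cand t1 [-])
[2] deliver 2→1 → N1(foll t1 [-])
[3] deliver 1→2 → ∅
[4] deliver 2→0 → N0(foll t1 [-])
[5] deliver 0→2 → N2(lead t1 [-])
[6] propose(2,'w') → N2(lead t1 [w])
[7] deliver 2→1 → N1(foll t1 [w])
[8] deliver 1→2 → ∅
[9] deliver 2→0 → N0(foll t1 [w])
[10] deliver 0→2 → ∅
[11] deliver 2→3 → N3(foll t1 [-])
[12] deliver 3→2 → ∅
[13] timeout(0) → N0(cand t2 [w])
[14] deliver 0→2 → N2(foll t2 [w])
[15] deliver 2→0 → ∅
[16] deliver 0→3 → N3(foll t2 [-])
[17] deliver 3→0 → N0(lead t2 [w])
[18] deliver 1→0 → ∅
[19] deliver 3→1 → ∅
[20] deliver 0→1 → N1(foll t2 [w])
[21] crash(3) → N3(✗foll t2 [-])
[22] deliver 0→3 → ∅
[23] recover(3) → N3(foll t2 [-])
[24] deliver 1→0 → ∅

empty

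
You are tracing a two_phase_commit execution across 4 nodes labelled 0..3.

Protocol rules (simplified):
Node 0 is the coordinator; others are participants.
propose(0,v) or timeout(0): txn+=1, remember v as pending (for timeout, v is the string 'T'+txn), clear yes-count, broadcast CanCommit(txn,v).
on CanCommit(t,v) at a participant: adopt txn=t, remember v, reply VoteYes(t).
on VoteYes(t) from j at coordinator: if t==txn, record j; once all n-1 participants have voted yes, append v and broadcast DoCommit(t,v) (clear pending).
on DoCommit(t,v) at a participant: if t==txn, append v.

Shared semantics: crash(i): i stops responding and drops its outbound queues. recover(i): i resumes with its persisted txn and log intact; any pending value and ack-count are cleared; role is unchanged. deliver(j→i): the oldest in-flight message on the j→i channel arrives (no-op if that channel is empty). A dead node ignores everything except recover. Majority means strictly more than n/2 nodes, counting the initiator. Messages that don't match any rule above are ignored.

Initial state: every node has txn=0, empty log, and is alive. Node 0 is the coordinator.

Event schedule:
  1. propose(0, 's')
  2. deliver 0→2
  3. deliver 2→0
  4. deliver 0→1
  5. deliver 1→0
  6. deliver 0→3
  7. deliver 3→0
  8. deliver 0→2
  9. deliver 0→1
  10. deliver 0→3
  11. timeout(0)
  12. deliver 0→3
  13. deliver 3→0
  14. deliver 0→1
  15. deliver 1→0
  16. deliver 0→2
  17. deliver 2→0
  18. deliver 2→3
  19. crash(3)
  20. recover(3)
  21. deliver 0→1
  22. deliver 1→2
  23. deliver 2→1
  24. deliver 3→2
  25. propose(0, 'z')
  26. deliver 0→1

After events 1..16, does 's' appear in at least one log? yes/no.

1. propose(0,'s'):  <0:coor t1 ->
2. deliver 0→2:  <2:part t1 ->
3. deliver 2→0:  nop
4. deliver 0→1:  <1:part t1 ->
5. deliver 1→0:  nop
6. deliver 0→3:  <3:part t1 ->
7. deliver 3→0:  <0:coor t1 s>
8. deliver 0→2:  <2:part t1 s>
9. deliver 0→1:  <1:part t1 s>
10. deliver 0→3:  <3:part t1 s>
11. timeout(0):  <0:coor t2 s>
12. deliver 0→3:  <3:part t2 s>
13. deliver 3→0:  nop
14. deliver 0→1:  <1:part t2 s>
15. deliver 1→0:  nop
16. deliver 0→2:  <2:part t2 s>

yes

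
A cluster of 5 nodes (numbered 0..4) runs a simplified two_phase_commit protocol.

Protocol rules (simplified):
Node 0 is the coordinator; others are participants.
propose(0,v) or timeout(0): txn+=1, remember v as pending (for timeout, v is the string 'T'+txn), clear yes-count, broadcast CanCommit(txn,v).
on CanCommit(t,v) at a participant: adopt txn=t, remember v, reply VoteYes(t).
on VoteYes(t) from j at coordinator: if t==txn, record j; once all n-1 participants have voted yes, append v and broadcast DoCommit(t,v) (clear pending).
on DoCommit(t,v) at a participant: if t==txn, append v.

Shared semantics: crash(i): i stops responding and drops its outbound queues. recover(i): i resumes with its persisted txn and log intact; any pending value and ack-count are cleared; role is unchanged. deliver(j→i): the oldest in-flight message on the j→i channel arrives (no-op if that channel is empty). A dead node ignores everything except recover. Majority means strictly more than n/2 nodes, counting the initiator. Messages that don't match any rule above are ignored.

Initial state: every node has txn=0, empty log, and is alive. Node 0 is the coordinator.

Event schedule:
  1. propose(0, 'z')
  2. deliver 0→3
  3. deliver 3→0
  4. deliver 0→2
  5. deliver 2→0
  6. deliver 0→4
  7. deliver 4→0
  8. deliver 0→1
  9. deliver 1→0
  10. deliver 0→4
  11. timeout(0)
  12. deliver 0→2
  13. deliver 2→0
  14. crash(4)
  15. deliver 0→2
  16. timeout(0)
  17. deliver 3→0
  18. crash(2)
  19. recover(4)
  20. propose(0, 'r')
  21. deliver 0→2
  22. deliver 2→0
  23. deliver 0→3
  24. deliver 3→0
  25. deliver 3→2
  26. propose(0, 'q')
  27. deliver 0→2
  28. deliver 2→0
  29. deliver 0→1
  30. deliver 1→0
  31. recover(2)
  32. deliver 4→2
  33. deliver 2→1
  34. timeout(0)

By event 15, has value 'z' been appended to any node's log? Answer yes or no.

yes

[1] propose(0,'z') → N0(coor t1 [-])
[2] deliver 0→3 → N3(part t1 [-])
[3] deliver 3→0 → ∅
[4] deliver 0→2 → N2(part t1 [-])
[5] deliver 2→0 → ∅
[6] deliver 0→4 → N4(part t1 [-])
[7] deliver 4→0 → ∅
[8] deliver 0→1 → N1(part t1 [-])
[9] deliver 1→0 → N0(coor t1 [z])
[10] deliver 0→4 → N4(part t1 [z])
[11] timeout(0) → N0(coor t2 [z])
[12] deliver 0→2 → N2(part t1 [z])
[13] deliver 2→0 → ∅
[14] crash(4) → N4(✗part t1 [z])
[15] deliver 0→2 → N2(part t2 [z])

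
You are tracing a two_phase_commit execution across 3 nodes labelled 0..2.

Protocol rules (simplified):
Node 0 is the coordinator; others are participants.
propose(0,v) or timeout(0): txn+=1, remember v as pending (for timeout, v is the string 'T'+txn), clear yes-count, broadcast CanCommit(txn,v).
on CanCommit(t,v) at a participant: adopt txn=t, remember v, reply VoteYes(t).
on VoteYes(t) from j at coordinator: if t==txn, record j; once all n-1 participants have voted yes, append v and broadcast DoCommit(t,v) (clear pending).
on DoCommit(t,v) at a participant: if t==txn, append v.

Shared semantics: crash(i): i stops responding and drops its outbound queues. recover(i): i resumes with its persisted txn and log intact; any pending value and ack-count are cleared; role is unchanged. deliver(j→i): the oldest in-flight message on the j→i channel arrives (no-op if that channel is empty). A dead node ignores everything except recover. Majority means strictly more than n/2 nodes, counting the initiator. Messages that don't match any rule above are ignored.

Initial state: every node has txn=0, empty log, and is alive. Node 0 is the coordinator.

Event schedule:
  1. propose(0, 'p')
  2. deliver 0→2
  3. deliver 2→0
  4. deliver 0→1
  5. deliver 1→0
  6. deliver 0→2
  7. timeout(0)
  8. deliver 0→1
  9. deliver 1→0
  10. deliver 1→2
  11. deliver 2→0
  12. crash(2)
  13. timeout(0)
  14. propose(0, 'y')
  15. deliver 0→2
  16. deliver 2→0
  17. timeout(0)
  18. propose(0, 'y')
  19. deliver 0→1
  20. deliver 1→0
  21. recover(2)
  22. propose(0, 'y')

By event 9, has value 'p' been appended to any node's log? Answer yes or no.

step 1 propose(0,'p'): 0={coor,t=1,log=-}
step 2 deliver 0→2: 2={part,t=1,log=-}
step 3 deliver 2→0: —
step 4 deliver 0→1: 1={part,t=1,log=-}
step 5 deliver 1→0: 0={coor,t=1,log=p}
step 6 deliver 0→2: 2={part,t=1,log=p}
step 7 timeout(0): 0={coor,t=2,log=p}
step 8 deliver 0→1: 1={part,t=1,log=p}
step 9 deliver 1→0: —

yes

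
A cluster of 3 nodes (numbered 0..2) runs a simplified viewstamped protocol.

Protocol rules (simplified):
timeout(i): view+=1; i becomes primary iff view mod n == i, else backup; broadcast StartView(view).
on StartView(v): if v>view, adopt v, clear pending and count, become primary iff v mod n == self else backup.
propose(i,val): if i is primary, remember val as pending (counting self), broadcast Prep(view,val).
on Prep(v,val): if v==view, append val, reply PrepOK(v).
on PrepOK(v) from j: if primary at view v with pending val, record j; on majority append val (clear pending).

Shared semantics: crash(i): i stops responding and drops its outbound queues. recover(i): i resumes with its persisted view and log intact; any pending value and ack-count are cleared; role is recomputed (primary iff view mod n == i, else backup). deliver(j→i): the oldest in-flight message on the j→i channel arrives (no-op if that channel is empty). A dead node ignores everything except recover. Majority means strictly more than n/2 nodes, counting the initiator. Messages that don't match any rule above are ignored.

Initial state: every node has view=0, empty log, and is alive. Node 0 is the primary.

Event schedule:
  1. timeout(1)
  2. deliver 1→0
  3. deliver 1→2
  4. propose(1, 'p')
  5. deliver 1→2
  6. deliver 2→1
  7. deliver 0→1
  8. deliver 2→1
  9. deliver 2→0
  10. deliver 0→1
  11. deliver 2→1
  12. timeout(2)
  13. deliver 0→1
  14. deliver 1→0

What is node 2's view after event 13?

2

1. timeout(1):  <1:prim v1 ->
2. deliver 1→0:  <0:back v1 ->
3. deliver 1→2:  <2:back v1 ->
4. propose(1,'p'):  nop
5. deliver 1→2:  <2:back v1 p>
6. deliver 2→1:  <1:prim v1 p>
7. deliver 0→1:  nop
8. deliver 2→1:  nop
9. deliver 2→0:  nop
10. deliver 0→1:  nop
11. deliver 2→1:  nop
12. timeout(2):  <2:prim v2 p>
13. deliver 0→1:  nop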